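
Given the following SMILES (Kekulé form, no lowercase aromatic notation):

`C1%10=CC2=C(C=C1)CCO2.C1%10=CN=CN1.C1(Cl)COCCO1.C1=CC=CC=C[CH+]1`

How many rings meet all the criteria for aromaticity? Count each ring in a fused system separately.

The SMILES encodes a six-membered carbon ring with three alternating C=C double bonds, fused to a five-membered ring containing one oxygen and two sp³ carbons; a five-membered ring with nitrogens at positions 1 and 3 (one bearing H, one in a C=N bond) and two double bonds; a six-membered saturated ring with oxygens at positions 1 and 4; a seven-membered all-carbon ring bearing a positive charge on one carbon, with three C=C double bonds.
The 6-membered ring has a continuous p-orbital overlap around the ring; 3 ring double bonds give 6 π electrons. Since 6 = 4n+2 (n=1), it is aromatic (benzene ring).
The 5-membered ring with one oxygen has two sp³ carbons, so it is not fully conjugated — not aromatic (oxolane ring).
The 5-membered ring with two nitrogens (one N–H, one =N–) is planar and fully conjugated; 2 ring double bonds (4 π electrons) plus a heteroatom lone pair (2) give 6 π electrons. Since 6 = 4n+2 (n=1), it is aromatic (imidazole).
The 6-membered ring with two oxygens (1,4) has only sp³ atoms, so it is not fully conjugated — not aromatic (1,4-dioxane).
The 7-membered ring is planar and fully conjugated; 3 ring double bonds (6 π electrons) plus the carbocation's empty p orbital (0, but keeps the ring conjugated) give 6 π electrons. Since 6 = 4n+2 (n=1), it is aromatic (tropylium cation).
3 of the 5 rings are aromatic. Total: 3.

3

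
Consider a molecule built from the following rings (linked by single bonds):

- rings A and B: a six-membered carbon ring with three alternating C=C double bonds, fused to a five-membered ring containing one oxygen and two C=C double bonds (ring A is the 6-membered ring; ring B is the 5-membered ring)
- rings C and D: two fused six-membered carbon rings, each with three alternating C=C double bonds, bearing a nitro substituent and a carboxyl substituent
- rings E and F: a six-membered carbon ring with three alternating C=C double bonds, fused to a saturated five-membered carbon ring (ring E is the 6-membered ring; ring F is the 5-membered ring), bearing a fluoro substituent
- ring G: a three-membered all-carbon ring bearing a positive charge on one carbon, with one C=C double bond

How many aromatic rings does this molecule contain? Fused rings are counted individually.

Rings A and B form a fused bicyclic system (with one oxygen) with 9 sp² atoms and 10 π electrons from ring double bonds plus a heteroatom lone pair. 10 = 4(2)+2, so the system is aromatic and both rings count as aromatic (benzofuran).
Rings C and D form a fused bicyclic system with 10 sp² atoms and 10 π electrons from ring double bonds. 10 = 4(2)+2, so the system is aromatic and both rings count as aromatic (naphthalene).
Ring E is fully conjugated (every ring atom contributes a p orbital); 3 ring double bonds give 6 π electrons. That satisfies 4n+2 with n=1, so ring E is aromatic (benzene ring).
Ring F has three sp³ carbons, so it is not fully conjugated — not aromatic (cyclopentane ring).
Ring G is fully conjugated (every ring atom contributes a p orbital); 1 ring double bond (2 π electrons) plus the carbocation's empty p orbital (0, but keeps the ring conjugated) give 2 π electrons. 2 = 4(0)+2, so ring G is aromatic (cyclopropenyl cation).
Aromatic: A, B, C, D, E, G. Total: 6.

6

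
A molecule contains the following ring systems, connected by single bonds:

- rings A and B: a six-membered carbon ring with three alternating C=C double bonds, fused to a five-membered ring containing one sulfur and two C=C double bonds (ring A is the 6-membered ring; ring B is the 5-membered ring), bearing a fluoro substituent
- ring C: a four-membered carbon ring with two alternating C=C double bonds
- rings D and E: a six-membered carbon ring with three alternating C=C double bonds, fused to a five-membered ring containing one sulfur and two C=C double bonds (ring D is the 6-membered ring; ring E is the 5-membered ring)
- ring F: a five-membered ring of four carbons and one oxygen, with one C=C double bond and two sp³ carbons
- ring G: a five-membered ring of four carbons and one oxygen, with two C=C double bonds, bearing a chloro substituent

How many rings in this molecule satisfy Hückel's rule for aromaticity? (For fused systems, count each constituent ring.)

Rings A and B form a fused bicyclic system (with one sulfur) with 9 sp² atoms and 10 π electrons from ring double bonds plus a heteroatom lone pair. 10 = 4(2)+2, so the system is aromatic and both rings count as aromatic (benzothiophene).
Ring C has only sp² ring atoms; a planar conformation would have a fully conjugated π system of 4 electrons. But 4 = 4(1), which is 4n not 4n+2, so ring C is not aromatic (cyclobutadiene) — cyclobutadiene is antiaromatic and distorts to a rectangle.
Rings D and E form a fused bicyclic system (with one sulfur) with 9 sp² atoms and 10 π electrons from ring double bonds plus a heteroatom lone pair. 10 = 4(2)+2, so the system is aromatic and both rings count as aromatic (benzothiophene).
Ring F has two sp³ carbons, so it is not fully conjugated — not aromatic (2,3-dihydrofuran).
Ring G is fully conjugated (every ring atom contributes a p orbital); 2 ring double bonds (4 π electrons) plus a heteroatom lone pair (2) give 6 π electrons. 6 = 4(1)+2, so ring G is aromatic (furan).
Aromatic: A, B, D, E, G. Total: 5.

5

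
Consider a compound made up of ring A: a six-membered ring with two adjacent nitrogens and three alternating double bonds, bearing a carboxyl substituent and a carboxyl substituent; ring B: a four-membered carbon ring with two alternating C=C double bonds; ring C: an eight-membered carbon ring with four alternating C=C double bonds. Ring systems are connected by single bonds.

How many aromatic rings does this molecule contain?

1

Ring A is planar and fully conjugated; 3 ring double bonds give 6 π electrons. Since 6 = 4n+2 (n=1), ring A is aromatic (pyridazine).
Ring B has only sp² ring atoms; a planar conformation would have a fully conjugated π system of 4 electrons. But 4 = 4(1), which is 4n not 4n+2, so ring B is not aromatic (cyclobutadiene) — cyclobutadiene is antiaromatic and distorts to a rectangle.
Ring C has only sp² ring atoms; a planar conformation would have a fully conjugated π system of 8 electrons. But 8 = 4(2), which is 4n not 4n+2, so ring C is not aromatic (cyclooctatetraene) — cyclooctatetraene distorts into a non-planar tub to avoid antiaromaticity.
Aromatic: A. Total: 1.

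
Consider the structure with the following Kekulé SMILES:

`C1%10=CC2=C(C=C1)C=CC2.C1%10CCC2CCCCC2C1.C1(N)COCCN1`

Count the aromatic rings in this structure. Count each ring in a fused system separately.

The SMILES encodes a six-membered carbon ring with three alternating C=C double bonds, fused to a five-membered carbon ring containing one C=C double bond and one sp³ carbon; two fused six-membered saturated carbon rings; a six-membered saturated ring with an oxygen and an N–H nitrogen at positions 1 and 4.
The 6-membered ring is fully conjugated (every ring atom contributes a p orbital); 3 ring double bonds give 6 π electrons. That satisfies 4n+2 with n=1, so it is aromatic (benzene ring).
The 5-membered ring has one sp³ carbon, so it is not fully conjugated — not aromatic (cyclopentene ring).
The second 6-membered ring has only sp³ atoms, so it is not fully conjugated — not aromatic (cyclohexane ring).
The third 6-membered ring has only sp³ atoms, so it is not fully conjugated — not aromatic (cyclohexane ring).
The 6-membered ring with one oxygen and one N–H (1,4) has only sp³ atoms, so it is not fully conjugated — not aromatic (morpholine).
1 of the 5 rings is aromatic. Total: 1.

1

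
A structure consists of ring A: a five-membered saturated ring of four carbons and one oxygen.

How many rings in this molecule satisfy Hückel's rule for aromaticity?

Ring A has only sp³ atoms, so it is not fully conjugated — not aromatic (tetrahydrofuran).

0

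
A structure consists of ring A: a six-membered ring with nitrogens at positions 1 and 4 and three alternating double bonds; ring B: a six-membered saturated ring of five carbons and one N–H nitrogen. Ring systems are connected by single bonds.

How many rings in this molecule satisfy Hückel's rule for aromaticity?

1

Ring A is fully conjugated (every ring atom contributes a p orbital); 3 ring double bonds give 6 π electrons. Since 6 = 4n+2 (n=1), ring A is aromatic (pyrazine).
Ring B has only sp³ atoms, so it is not fully conjugated — not aromatic (piperidine).
Aromatic: A. Total: 1.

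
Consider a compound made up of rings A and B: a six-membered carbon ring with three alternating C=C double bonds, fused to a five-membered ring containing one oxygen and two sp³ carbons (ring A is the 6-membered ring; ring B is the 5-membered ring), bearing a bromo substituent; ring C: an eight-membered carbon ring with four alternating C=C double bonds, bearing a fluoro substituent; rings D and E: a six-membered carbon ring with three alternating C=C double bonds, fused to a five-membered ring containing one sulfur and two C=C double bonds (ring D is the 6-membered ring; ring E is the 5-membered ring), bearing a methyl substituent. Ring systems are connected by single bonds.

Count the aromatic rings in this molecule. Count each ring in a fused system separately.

Ring A has a continuous p-orbital overlap around the ring; 3 ring double bonds give 6 π electrons. That satisfies 4n+2 with n=1, so ring A is aromatic (benzene ring).
Ring B has two sp³ carbons, so it is not fully conjugated — not aromatic (oxolane ring).
Ring C has only sp² ring atoms; a planar conformation would have a fully conjugated π system of 8 electrons. But 8 = 4(2), which is 4n not 4n+2, so ring C is not aromatic (cyclooctatetraene) — cyclooctatetraene distorts into a non-planar tub to avoid antiaromaticity.
Rings D and E form a fused bicyclic system (with one sulfur) with 9 sp² atoms and 10 π electrons from ring double bonds plus a heteroatom lone pair. 10 = 4(2)+2, so the system is aromatic and both rings count as aromatic (benzothiophene).
Aromatic: A, D, E. Total: 3.

3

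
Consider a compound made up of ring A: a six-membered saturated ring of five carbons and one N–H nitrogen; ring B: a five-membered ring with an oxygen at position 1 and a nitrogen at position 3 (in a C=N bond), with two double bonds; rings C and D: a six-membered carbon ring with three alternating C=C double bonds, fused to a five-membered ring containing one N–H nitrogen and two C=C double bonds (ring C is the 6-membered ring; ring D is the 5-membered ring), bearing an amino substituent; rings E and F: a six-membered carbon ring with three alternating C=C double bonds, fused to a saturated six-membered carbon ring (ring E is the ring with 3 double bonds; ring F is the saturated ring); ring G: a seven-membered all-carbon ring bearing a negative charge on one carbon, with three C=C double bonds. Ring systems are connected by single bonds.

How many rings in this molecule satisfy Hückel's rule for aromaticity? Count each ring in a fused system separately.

Ring A has only sp³ atoms, so it is not fully conjugated — not aromatic (piperidine).
Ring B has a continuous p-orbital overlap around the ring; 2 ring double bonds (4 π electrons) plus a heteroatom lone pair (2) give 6 π electrons. 6 = 4(1)+2, so ring B is aromatic (oxazole).
Rings C and D form a fused bicyclic system (with one N–H) with 9 sp² atoms and 10 π electrons from ring double bonds plus a heteroatom lone pair. 10 = 4(2)+2, so the system is aromatic and both rings count as aromatic (indole).
Ring E has a continuous p-orbital overlap around the ring; 3 ring double bonds give 6 π electrons. 6 = 4(1)+2, so ring E is aromatic (benzene ring).
Ring F has four sp³ carbons, so it is not fully conjugated — not aromatic (cyclohexane ring).
Ring G has only sp² ring atoms; a planar conformation would have a fully conjugated π system of 8 electrons. But 8 = 4(2), which is 4n not 4n+2, so ring G is not aromatic (cycloheptatrienyl anion).
Aromatic: B, C, D, E. Total: 4.

4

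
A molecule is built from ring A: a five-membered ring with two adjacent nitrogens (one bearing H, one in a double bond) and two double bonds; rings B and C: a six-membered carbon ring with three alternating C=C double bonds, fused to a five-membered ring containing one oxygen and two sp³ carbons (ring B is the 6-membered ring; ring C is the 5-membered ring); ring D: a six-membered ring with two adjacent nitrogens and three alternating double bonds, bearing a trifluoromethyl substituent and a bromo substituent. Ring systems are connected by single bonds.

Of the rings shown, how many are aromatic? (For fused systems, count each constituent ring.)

3

Ring A is planar and fully conjugated; 2 ring double bonds (4 π electrons) plus a heteroatom lone pair (2) give 6 π electrons. Since 6 = 4n+2 (n=1), ring A is aromatic (pyrazole).
Ring B is fully conjugated (every ring atom contributes a p orbital); 3 ring double bonds give 6 π electrons. That satisfies 4n+2 with n=1, so ring B is aromatic (benzene ring).
Ring C has two sp³ carbons, so it is not fully conjugated — not aromatic (oxolane ring).
Ring D is planar and fully conjugated; 3 ring double bonds give 6 π electrons. Since 6 = 4n+2 (n=1), ring D is aromatic (pyridazine).
Aromatic: A, B, D. Total: 3.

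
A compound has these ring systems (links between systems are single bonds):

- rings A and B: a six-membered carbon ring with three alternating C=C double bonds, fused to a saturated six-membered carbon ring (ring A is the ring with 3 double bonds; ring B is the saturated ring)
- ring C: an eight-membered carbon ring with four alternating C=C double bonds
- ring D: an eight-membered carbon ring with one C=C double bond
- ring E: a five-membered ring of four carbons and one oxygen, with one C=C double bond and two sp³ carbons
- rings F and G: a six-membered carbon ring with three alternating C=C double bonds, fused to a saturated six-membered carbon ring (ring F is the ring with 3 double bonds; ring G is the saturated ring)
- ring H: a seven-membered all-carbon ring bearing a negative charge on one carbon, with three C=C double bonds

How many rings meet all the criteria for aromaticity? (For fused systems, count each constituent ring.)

Ring A is planar and fully conjugated; 3 ring double bonds give 6 π electrons. Since 6 = 4n+2 (n=1), ring A is aromatic (benzene ring).
Ring B has four sp³ carbons, so it is not fully conjugated — not aromatic (cyclohexane ring).
Ring C has only sp² ring atoms; a planar conformation would have a fully conjugated π system of 8 electrons. But 8 = 4(2), which is 4n not 4n+2, so ring C is not aromatic (cyclooctatetraene) — cyclooctatetraene distorts into a non-planar tub to avoid antiaromaticity.
Ring D has six sp³ carbons, so it is not fully conjugated — not aromatic (cyclooctene).
Ring E has two sp³ carbons, so it is not fully conjugated — not aromatic (2,3-dihydrofuran).
Ring F is fully conjugated (every ring atom contributes a p orbital); 3 ring double bonds give 6 π electrons. 6 = 4(1)+2, so ring F is aromatic (benzene ring).
Ring G has four sp³ carbons, so it is not fully conjugated — not aromatic (cyclohexane ring).
Ring H has only sp² ring atoms; a planar conformation would have a fully conjugated π system of 8 electrons. But 8 = 4(2), which is 4n not 4n+2, so ring H is not aromatic (cycloheptatrienyl anion).
Aromatic: A, F. Total: 2.

2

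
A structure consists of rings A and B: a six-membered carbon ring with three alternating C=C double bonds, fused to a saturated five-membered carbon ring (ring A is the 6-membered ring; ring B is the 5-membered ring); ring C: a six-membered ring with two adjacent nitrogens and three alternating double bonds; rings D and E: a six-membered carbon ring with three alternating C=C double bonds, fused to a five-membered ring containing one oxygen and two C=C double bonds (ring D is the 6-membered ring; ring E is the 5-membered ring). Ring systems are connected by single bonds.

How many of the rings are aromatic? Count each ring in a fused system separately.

Ring A is fully conjugated (every ring atom contributes a p orbital); 3 ring double bonds give 6 π electrons. That satisfies 4n+2 with n=1, so ring A is aromatic (benzene ring).
Ring B has three sp³ carbons, so it is not fully conjugated — not aromatic (cyclopentane ring).
Ring C has a continuous p-orbital overlap around the ring; 3 ring double bonds give 6 π electrons. 6 = 4(1)+2, so ring C is aromatic (pyridazine).
Rings D and E form a fused bicyclic system (with one oxygen) with 9 sp² atoms and 10 π electrons from ring double bonds plus a heteroatom lone pair. 10 = 4(2)+2, so the system is aromatic and both rings count as aromatic (benzofuran).
Aromatic: A, C, D, E. Total: 4.

4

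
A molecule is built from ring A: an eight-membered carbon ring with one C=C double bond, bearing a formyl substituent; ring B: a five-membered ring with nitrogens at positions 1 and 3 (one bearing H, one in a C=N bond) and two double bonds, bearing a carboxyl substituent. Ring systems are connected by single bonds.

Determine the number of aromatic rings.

1

Ring A has six sp³ carbons, so it is not fully conjugated — not aromatic (cyclooctene).
Ring B is fully conjugated (every ring atom contributes a p orbital); 2 ring double bonds (4 π electrons) plus a heteroatom lone pair (2) give 6 π electrons. That satisfies 4n+2 with n=1, so ring B is aromatic (imidazole).
Aromatic: B. Total: 1.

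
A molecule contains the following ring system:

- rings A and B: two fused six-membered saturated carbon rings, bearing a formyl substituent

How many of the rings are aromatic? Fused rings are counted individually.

Ring A has only sp³ atoms, so it is not fully conjugated — not aromatic (cyclohexane ring).
Ring B has only sp³ atoms, so it is not fully conjugated — not aromatic (cyclohexane ring).
No ring is aromatic. Total: 0.

0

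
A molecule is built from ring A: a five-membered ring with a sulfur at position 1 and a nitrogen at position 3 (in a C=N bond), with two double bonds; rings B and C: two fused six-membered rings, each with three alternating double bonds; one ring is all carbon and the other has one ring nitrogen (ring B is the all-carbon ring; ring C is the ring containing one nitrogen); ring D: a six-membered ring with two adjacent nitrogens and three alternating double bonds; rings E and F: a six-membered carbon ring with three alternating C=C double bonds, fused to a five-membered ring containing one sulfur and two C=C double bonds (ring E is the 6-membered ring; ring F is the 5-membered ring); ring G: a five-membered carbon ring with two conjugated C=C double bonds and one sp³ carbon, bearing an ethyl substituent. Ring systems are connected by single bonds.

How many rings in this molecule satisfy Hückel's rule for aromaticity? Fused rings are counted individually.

6

Ring A is planar and fully conjugated; 2 ring double bonds (4 π electrons) plus a heteroatom lone pair (2) give 6 π electrons. 6 = 4(1)+2, so ring A is aromatic (thiazole).
Rings B and C form a fused bicyclic system (with one nitrogen) with 10 sp² atoms and 10 π electrons from ring double bonds. 10 = 4(2)+2, so the system is aromatic and both rings count as aromatic (quinoline).
Ring D is fully conjugated (every ring atom contributes a p orbital); 3 ring double bonds give 6 π electrons. 6 = 4(1)+2, so ring D is aromatic (pyridazine).
Rings E and F form a fused bicyclic system (with one sulfur) with 9 sp² atoms and 10 π electrons from ring double bonds plus a heteroatom lone pair. 10 = 4(2)+2, so the system is aromatic and both rings count as aromatic (benzothiophene).
Ring G has one sp³ carbon, so it is not fully conjugated — not aromatic (cyclopentadiene).
Aromatic: A, B, C, D, E, F. Total: 6.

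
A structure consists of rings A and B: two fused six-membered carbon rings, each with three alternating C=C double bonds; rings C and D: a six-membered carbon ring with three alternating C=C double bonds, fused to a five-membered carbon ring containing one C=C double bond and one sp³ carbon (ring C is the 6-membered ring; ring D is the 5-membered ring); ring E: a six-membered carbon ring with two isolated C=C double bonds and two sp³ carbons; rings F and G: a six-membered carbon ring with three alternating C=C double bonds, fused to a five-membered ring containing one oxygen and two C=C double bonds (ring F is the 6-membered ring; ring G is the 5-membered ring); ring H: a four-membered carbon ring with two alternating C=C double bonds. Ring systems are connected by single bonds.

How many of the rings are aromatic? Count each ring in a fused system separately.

5

Rings A and B form a fused bicyclic system with 10 sp² atoms and 10 π electrons from ring double bonds. 10 = 4(2)+2, so the system is aromatic and both rings count as aromatic (naphthalene).
Ring C is planar and fully conjugated; 3 ring double bonds give 6 π electrons. 6 = 4(1)+2, so ring C is aromatic (benzene ring).
Ring D has one sp³ carbon, so it is not fully conjugated — not aromatic (cyclopentene ring).
Ring E has two sp³ carbons, so it is not fully conjugated — not aromatic (1,4-cyclohexadiene).
Rings F and G form a fused bicyclic system (with one oxygen) with 9 sp² atoms and 10 π electrons from ring double bonds plus a heteroatom lone pair. 10 = 4(2)+2, so the system is aromatic and both rings count as aromatic (benzofuran).
Ring H has only sp² ring atoms; a planar conformation would have a fully conjugated π system of 4 electrons. But 4 = 4(1), which is 4n not 4n+2, so ring H is not aromatic (cyclobutadiene) — cyclobutadiene is antiaromatic and distorts to a rectangle.
Aromatic: A, B, C, F, G. Total: 5.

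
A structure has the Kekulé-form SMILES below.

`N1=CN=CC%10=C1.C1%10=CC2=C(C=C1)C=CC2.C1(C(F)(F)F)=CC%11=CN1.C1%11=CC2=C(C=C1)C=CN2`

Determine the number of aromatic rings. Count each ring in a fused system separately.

The SMILES encodes a six-membered ring with nitrogens at positions 1 and 3 and three alternating double bonds; a six-membered carbon ring with three alternating C=C double bonds, fused to a five-membered carbon ring containing one C=C double bond and one sp³ carbon; a five-membered ring of four carbons and one nitrogen bearing a hydrogen, with two C=C double bonds; a six-membered carbon ring with three alternating C=C double bonds, fused to a five-membered ring containing one N–H nitrogen and two C=C double bonds.
The 6-membered ring with two nitrogens (1,3) is planar and fully conjugated; 3 ring double bonds give 6 π electrons. Since 6 = 4n+2 (n=1), it is aromatic (pyrimidine).
The 6-membered ring has a continuous p-orbital overlap around the ring; 3 ring double bonds give 6 π electrons. Since 6 = 4n+2 (n=1), it is aromatic (benzene ring).
The 5-membered ring has one sp³ carbon, so it is not fully conjugated — not aromatic (cyclopentene ring).
The 5-membered ring with one N–H has a continuous p-orbital overlap around the ring; 2 ring double bonds (4 π electrons) plus a heteroatom lone pair (2) give 6 π electrons. That satisfies 4n+2 with n=1, so it is aromatic (pyrrole).
The fused 6/5-membered bicyclic (with one N–H) is a single π system with 9 sp² atoms and 10 π electrons from ring double bonds plus a heteroatom lone pair. 10 = 4(2)+2, so the system is aromatic and both rings count as aromatic (indole).
5 of the 6 rings are aromatic. Total: 5.

5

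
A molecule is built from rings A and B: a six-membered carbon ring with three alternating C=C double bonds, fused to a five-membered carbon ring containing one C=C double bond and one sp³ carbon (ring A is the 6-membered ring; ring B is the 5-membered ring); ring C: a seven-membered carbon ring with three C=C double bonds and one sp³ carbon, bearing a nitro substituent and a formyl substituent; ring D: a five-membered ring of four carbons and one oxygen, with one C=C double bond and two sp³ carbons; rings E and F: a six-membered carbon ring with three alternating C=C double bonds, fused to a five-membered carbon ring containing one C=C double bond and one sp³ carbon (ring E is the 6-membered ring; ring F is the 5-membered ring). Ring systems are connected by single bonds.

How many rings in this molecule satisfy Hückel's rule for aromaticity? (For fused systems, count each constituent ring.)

Ring A has a continuous p-orbital overlap around the ring; 3 ring double bonds give 6 π electrons. 6 = 4(1)+2, so ring A is aromatic (benzene ring).
Ring B has one sp³ carbon, so it is not fully conjugated — not aromatic (cyclopentene ring).
Ring C has one sp³ carbon, so it is not fully conjugated — not aromatic (cycloheptatriene).
Ring D has two sp³ carbons, so it is not fully conjugated — not aromatic (2,3-dihydrofuran).
Ring E is fully conjugated (every ring atom contributes a p orbital); 3 ring double bonds give 6 π electrons. Since 6 = 4n+2 (n=1), ring E is aromatic (benzene ring).
Ring F has one sp³ carbon, so it is not fully conjugated — not aromatic (cyclopentene ring).
Aromatic: A, E. Total: 2.

2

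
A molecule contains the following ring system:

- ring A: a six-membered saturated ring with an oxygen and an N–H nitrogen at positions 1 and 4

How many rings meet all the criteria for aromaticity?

Ring A has only sp³ atoms, so it is not fully conjugated — not aromatic (morpholine).

0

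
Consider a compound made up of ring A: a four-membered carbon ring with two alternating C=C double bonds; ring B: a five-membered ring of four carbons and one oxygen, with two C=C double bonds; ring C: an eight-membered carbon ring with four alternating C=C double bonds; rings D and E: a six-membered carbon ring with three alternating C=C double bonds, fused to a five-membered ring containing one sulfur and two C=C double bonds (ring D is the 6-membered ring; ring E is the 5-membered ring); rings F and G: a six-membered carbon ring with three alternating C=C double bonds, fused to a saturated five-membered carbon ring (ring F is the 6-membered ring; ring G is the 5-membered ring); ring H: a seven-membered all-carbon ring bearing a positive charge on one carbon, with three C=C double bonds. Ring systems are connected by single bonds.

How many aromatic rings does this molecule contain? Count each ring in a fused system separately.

5

Ring A has only sp² ring atoms; a planar conformation would have a fully conjugated π system of 4 electrons. But 4 = 4(1), which is 4n not 4n+2, so ring A is not aromatic (cyclobutadiene) — cyclobutadiene is antiaromatic and distorts to a rectangle.
Ring B is fully conjugated (every ring atom contributes a p orbital); 2 ring double bonds (4 π electrons) plus a heteroatom lone pair (2) give 6 π electrons. That satisfies 4n+2 with n=1, so ring B is aromatic (furan).
Ring C has only sp² ring atoms; a planar conformation would have a fully conjugated π system of 8 electrons. But 8 = 4(2), which is 4n not 4n+2, so ring C is not aromatic (cyclooctatetraene) — cyclooctatetraene distorts into a non-planar tub to avoid antiaromaticity.
Rings D and E form a fused bicyclic system (with one sulfur) with 9 sp² atoms and 10 π electrons from ring double bonds plus a heteroatom lone pair. 10 = 4(2)+2, so the system is aromatic and both rings count as aromatic (benzothiophene).
Ring F is fully conjugated (every ring atom contributes a p orbital); 3 ring double bonds give 6 π electrons. 6 = 4(1)+2, so ring F is aromatic (benzene ring).
Ring G has three sp³ carbons, so it is not fully conjugated — not aromatic (cyclopentane ring).
Ring H is planar and fully conjugated; 3 ring double bonds (6 π electrons) plus the carbocation's empty p orbital (0, but keeps the ring conjugated) give 6 π electrons. 6 = 4(1)+2, so ring H is aromatic (tropylium cation).
Aromatic: B, D, E, F, H. Total: 5.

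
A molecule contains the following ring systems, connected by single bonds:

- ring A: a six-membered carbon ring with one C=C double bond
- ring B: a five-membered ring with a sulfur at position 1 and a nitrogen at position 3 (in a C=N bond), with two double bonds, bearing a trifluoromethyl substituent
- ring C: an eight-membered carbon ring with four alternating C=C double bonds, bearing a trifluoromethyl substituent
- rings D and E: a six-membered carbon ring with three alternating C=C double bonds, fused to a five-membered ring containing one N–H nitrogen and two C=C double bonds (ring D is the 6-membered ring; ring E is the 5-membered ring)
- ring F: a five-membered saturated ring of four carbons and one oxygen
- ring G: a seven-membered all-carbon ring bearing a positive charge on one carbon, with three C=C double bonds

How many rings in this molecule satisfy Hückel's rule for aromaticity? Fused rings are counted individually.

4

Ring A has four sp³ carbons, so it is not fully conjugated — not aromatic (cyclohexene).
Ring B is fully conjugated (every ring atom contributes a p orbital); 2 ring double bonds (4 π electrons) plus a heteroatom lone pair (2) give 6 π electrons. 6 = 4(1)+2, so ring B is aromatic (thiazole).
Ring C has only sp² ring atoms; a planar conformation would have a fully conjugated π system of 8 electrons. But 8 = 4(2), which is 4n not 4n+2, so ring C is not aromatic (cyclooctatetraene) — cyclooctatetraene distorts into a non-planar tub to avoid antiaromaticity.
Rings D and E form a fused bicyclic system (with one N–H) with 9 sp² atoms and 10 π electrons from ring double bonds plus a heteroatom lone pair. 10 = 4(2)+2, so the system is aromatic and both rings count as aromatic (indole).
Ring F has only sp³ atoms, so it is not fully conjugated — not aromatic (tetrahydrofuran).
Ring G is planar and fully conjugated; 3 ring double bonds (6 π electrons) plus the carbocation's empty p orbital (0, but keeps the ring conjugated) give 6 π electrons. 6 = 4(1)+2, so ring G is aromatic (tropylium cation).
Aromatic: B, D, E, G. Total: 4.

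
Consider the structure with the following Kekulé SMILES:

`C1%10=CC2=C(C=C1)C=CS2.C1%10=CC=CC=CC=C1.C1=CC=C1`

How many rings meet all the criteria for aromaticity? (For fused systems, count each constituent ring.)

The SMILES encodes a six-membered carbon ring with three alternating C=C double bonds, fused to a five-membered ring containing one sulfur and two C=C double bonds; an eight-membered carbon ring with four alternating C=C double bonds; a four-membered carbon ring with two alternating C=C double bonds.
The fused 6/5-membered bicyclic (with one sulfur) is a single π system with 9 sp² atoms and 10 π electrons from ring double bonds plus a heteroatom lone pair. 10 = 4(2)+2, so the system is aromatic and both rings count as aromatic (benzothiophene).
The 8-membered ring has only sp² ring atoms; a planar conformation would have a fully conjugated π system of 8 electrons. But 8 = 4(2), which is 4n not 4n+2, so it is not aromatic (cyclooctatetraene) — cyclooctatetraene distorts into a non-planar tub to avoid antiaromaticity.
The 4-membered ring has only sp² ring atoms; a planar conformation would have a fully conjugated π system of 4 electrons. But 4 = 4(1), which is 4n not 4n+2, so it is not aromatic (cyclobutadiene) — cyclobutadiene is antiaromatic and distorts to a rectangle.
2 of the 4 rings are aromatic. Total: 2.

2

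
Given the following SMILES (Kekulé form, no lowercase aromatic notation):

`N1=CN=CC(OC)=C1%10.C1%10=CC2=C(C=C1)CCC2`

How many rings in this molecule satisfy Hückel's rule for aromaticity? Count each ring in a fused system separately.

2

The SMILES encodes a six-membered ring with nitrogens at positions 1 and 3 and three alternating double bonds; a six-membered carbon ring with three alternating C=C double bonds, fused to a saturated five-membered carbon ring.
The 6-membered ring with two nitrogens (1,3) is fully conjugated (every ring atom contributes a p orbital); 3 ring double bonds give 6 π electrons. That satisfies 4n+2 with n=1, so it is aromatic (pyrimidine).
The 6-membered ring is planar and fully conjugated; 3 ring double bonds give 6 π electrons. That satisfies 4n+2 with n=1, so it is aromatic (benzene ring).
The 5-membered ring has three sp³ carbons, so it is not fully conjugated — not aromatic (cyclopentane ring).
2 of the 3 rings are aromatic. Total: 2.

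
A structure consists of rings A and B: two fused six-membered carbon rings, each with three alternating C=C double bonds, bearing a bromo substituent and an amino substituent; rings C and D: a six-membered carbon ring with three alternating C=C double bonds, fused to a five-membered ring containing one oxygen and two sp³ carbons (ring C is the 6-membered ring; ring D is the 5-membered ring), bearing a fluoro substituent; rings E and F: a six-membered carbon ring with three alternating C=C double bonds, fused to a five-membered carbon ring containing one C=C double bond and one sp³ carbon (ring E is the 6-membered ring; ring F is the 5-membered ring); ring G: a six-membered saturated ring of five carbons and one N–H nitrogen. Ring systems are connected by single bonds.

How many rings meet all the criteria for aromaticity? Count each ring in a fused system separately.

4

Rings A and B form a fused bicyclic system with 10 sp² atoms and 10 π electrons from ring double bonds. 10 = 4(2)+2, so the system is aromatic and both rings count as aromatic (naphthalene).
Ring C has a continuous p-orbital overlap around the ring; 3 ring double bonds give 6 π electrons. Since 6 = 4n+2 (n=1), ring C is aromatic (benzene ring).
Ring D has two sp³ carbons, so it is not fully conjugated — not aromatic (oxolane ring).
Ring E has a continuous p-orbital overlap around the ring; 3 ring double bonds give 6 π electrons. 6 = 4(1)+2, so ring E is aromatic (benzene ring).
Ring F has one sp³ carbon, so it is not fully conjugated — not aromatic (cyclopentene ring).
Ring G has only sp³ atoms, so it is not fully conjugated — not aromatic (piperidine).
Aromatic: A, B, C, E. Total: 4.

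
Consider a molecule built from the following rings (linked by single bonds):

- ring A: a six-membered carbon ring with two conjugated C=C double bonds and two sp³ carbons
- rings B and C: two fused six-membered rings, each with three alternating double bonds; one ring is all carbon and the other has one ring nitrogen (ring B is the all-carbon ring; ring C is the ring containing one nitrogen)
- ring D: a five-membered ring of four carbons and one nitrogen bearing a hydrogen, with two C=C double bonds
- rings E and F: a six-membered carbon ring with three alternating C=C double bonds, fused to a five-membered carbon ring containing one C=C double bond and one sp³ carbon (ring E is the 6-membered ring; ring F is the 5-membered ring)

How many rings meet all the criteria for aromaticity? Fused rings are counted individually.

4

Ring A has two sp³ carbons, so it is not fully conjugated — not aromatic (1,3-cyclohexadiene).
Rings B and C form a fused bicyclic system (with one nitrogen) with 10 sp² atoms and 10 π electrons from ring double bonds. 10 = 4(2)+2, so the system is aromatic and both rings count as aromatic (quinoline).
Ring D has a continuous p-orbital overlap around the ring; 2 ring double bonds (4 π electrons) plus a heteroatom lone pair (2) give 6 π electrons. That satisfies 4n+2 with n=1, so ring D is aromatic (pyrrole).
Ring E is planar and fully conjugated; 3 ring double bonds give 6 π electrons. 6 = 4(1)+2, so ring E is aromatic (benzene ring).
Ring F has one sp³ carbon, so it is not fully conjugated — not aromatic (cyclopentene ring).
Aromatic: B, C, D, E. Total: 4.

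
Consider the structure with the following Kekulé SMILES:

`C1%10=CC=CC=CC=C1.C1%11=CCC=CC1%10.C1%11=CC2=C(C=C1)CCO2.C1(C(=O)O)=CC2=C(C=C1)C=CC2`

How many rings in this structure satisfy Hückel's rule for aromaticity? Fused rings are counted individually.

The SMILES encodes an eight-membered carbon ring with four alternating C=C double bonds; a six-membered carbon ring with two isolated C=C double bonds and two sp³ carbons; a six-membered carbon ring with three alternating C=C double bonds, fused to a five-membered ring containing one oxygen and two sp³ carbons; a six-membered carbon ring with three alternating C=C double bonds, fused to a five-membered carbon ring containing one C=C double bond and one sp³ carbon.
The 8-membered ring has only sp² ring atoms; a planar conformation would have a fully conjugated π system of 8 electrons. But 8 = 4(2), which is 4n not 4n+2, so it is not aromatic (cyclooctatetraene) — cyclooctatetraene distorts into a non-planar tub to avoid antiaromaticity.
The 6-membered ring has two sp³ carbons, so it is not fully conjugated — not aromatic (1,4-cyclohexadiene).
The second 6-membered ring is fully conjugated (every ring atom contributes a p orbital); 3 ring double bonds give 6 π electrons. Since 6 = 4n+2 (n=1), it is aromatic (benzene ring).
The 5-membered ring with one oxygen has two sp³ carbons, so it is not fully conjugated — not aromatic (oxolane ring).
The third 6-membered ring has a continuous p-orbital overlap around the ring; 3 ring double bonds give 6 π electrons. Since 6 = 4n+2 (n=1), it is aromatic (benzene ring).
The 5-membered ring has one sp³ carbon, so it is not fully conjugated — not aromatic (cyclopentene ring).
2 of the 6 rings are aromatic. Total: 2.

2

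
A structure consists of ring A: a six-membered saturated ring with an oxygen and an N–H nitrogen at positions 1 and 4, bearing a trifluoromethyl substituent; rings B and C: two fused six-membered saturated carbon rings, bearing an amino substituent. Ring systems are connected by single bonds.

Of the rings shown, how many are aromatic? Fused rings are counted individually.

0

Ring A has only sp³ atoms, so it is not fully conjugated — not aromatic (morpholine).
Ring B has only sp³ atoms, so it is not fully conjugated — not aromatic (cyclohexane ring).
Ring C has only sp³ atoms, so it is not fully conjugated — not aromatic (cyclohexane ring).
No ring is aromatic. Total: 0.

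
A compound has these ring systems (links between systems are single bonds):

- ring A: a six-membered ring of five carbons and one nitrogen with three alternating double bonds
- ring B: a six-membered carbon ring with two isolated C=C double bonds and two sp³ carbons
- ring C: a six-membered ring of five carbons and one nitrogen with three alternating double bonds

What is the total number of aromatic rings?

Ring A is fully conjugated (every ring atom contributes a p orbital); 3 ring double bonds give 6 π electrons. Since 6 = 4n+2 (n=1), ring A is aromatic (pyridine).
Ring B has two sp³ carbons, so it is not fully conjugated — not aromatic (1,4-cyclohexadiene).
Ring C is fully conjugated (every ring atom contributes a p orbital); 3 ring double bonds give 6 π electrons. That satisfies 4n+2 with n=1, so ring C is aromatic (pyridine).
Aromatic: A, C. Total: 2.

2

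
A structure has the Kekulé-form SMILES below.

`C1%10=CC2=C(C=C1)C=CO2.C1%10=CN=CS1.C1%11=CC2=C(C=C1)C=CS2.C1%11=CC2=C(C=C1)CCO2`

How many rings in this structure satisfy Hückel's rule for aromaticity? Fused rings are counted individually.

The SMILES encodes a six-membered carbon ring with three alternating C=C double bonds, fused to a five-membered ring containing one oxygen and two C=C double bonds; a five-membered ring with a sulfur at position 1 and a nitrogen at position 3 (in a C=N bond), with two double bonds; a six-membered carbon ring with three alternating C=C double bonds, fused to a five-membered ring containing one sulfur and two C=C double bonds; a six-membered carbon ring with three alternating C=C double bonds, fused to a five-membered ring containing one oxygen and two sp³ carbons.
The fused 6/5-membered bicyclic (with one oxygen) is a single π system with 9 sp² atoms and 10 π electrons from ring double bonds plus a heteroatom lone pair. 10 = 4(2)+2, so the system is aromatic and both rings count as aromatic (benzofuran).
The 5-membered ring with one sulfur and one =N– is fully conjugated (every ring atom contributes a p orbital); 2 ring double bonds (4 π electrons) plus a heteroatom lone pair (2) give 6 π electrons. That satisfies 4n+2 with n=1, so it is aromatic (thiazole).
The fused 6/5-membered bicyclic (with one sulfur) is a single π system with 9 sp² atoms and 10 π electrons from ring double bonds plus a heteroatom lone pair. 10 = 4(2)+2, so the system is aromatic and both rings count as aromatic (benzothiophene).
The 6-membered ring is fully conjugated (every ring atom contributes a p orbital); 3 ring double bonds give 6 π electrons. Since 6 = 4n+2 (n=1), it is aromatic (benzene ring).
The 5-membered ring with one oxygen has two sp³ carbons, so it is not fully conjugated — not aromatic (oxolane ring).
6 of the 7 rings are aromatic. Total: 6.

6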